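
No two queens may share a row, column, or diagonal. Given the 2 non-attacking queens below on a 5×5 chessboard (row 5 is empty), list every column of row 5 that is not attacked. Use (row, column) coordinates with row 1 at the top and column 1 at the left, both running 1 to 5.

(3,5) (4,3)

(3,5) attacks row 5 at column 5 and diagonals 3.
(4,3) attacks row 5 at column 3 and diagonals 2, 4.
Attacked columns: {2, 3, 4, 5}. Safe: {1}.

columns 1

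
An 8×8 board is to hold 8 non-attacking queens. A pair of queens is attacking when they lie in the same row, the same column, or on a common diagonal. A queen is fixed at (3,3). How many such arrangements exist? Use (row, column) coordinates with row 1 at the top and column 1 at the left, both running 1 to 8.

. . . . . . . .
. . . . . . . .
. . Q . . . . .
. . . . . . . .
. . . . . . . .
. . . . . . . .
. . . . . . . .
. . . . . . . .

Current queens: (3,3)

4

Branch on row 1: col 2 → 1; col 4 → 1; col 6 → 0; col 7 → 2; col 8 → 0.
Sum: 1 + 1 + 0 + 2 + 0 = 4.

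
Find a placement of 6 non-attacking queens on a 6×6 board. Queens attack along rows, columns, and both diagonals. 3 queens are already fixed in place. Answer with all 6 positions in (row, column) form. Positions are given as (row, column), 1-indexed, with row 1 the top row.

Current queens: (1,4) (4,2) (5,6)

(1,4) (2,1) (3,5) (4,2) (5,6) (6,3)

Row 2: attacked by (1,4)→{3,4,5}; (4,2)→{2,4}; (5,6)→{3,6}. Safe: 1. Place at column 1.
Row 3: attacked by (1,4)→{2,4,6}; (2,1)→{1,2}; (4,2)→{1,2,3}; (5,6)→{4,6}. Safe: 5. Place at column 5.
Row 6: attacked by (1,4)→{4}; (2,1)→{1,5}; (3,5)→{2,5}; (4,2)→{2,4}; (5,6)→{5,6}. Safe: 3. Place at column 3.
Columns [4, 1, 5, 2, 6, 3], r−c [-3, 1, -2, 2, -1, 3], r+c [5, 3, 8, 6, 11, 9] are all distinct, so no two queens attack.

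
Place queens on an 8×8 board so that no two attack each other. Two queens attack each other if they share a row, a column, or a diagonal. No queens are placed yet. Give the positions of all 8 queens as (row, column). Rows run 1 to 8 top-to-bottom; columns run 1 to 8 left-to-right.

(1,2) (2,6) (3,8) (4,3) (5,1) (6,4) (7,7) (8,5)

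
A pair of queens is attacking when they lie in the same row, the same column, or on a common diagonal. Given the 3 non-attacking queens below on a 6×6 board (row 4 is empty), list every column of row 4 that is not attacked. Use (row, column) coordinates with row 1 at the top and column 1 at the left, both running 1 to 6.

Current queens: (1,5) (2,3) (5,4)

columns 6

(1,5) attacks row 4 at column 5 and diagonals 2.
(2,3) attacks row 4 at column 3 and diagonals 1, 5.
(5,4) attacks row 4 at column 4 and diagonals 3, 5.
Attacked columns: {1, 2, 3, 4, 5}. Safe: {6}.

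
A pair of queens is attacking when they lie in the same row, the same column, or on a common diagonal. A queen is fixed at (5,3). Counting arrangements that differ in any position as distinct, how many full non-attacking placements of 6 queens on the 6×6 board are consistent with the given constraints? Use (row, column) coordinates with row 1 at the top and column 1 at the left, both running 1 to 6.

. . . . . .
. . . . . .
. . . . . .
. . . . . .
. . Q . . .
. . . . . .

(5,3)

1

Branch on row 1: col 1 → 0; col 2 → 1; col 4 → 0; col 5 → 0; col 6 → 0.
Sum: 0 + 1 + 0 + 0 + 0 = 1.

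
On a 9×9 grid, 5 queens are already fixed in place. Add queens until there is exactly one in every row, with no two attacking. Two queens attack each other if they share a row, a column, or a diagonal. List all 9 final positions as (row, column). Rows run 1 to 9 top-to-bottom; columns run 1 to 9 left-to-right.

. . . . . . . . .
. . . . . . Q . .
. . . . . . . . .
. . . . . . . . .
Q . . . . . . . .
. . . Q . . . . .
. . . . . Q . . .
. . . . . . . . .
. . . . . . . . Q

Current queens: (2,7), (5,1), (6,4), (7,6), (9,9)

(1,2) (2,7) (3,5) (4,8) (5,1) (6,4) (7,6) (8,3) (9,9)

Row 1: attacked by (2,7)→{6,7,8}; (5,1)→{1,5}; (6,4)→{4,9}; (7,6)→{6}; (9,9)→{1,9}. Safe: 2, 3. Place at column 2.
Row 3: attacked by (1,2)→{2,4}; (2,7)→{6,7,8}; (5,1)→{1,3}; (6,4)→{1,4,7}; (7,6)→{2,6}; (9,9)→{3,9}. Safe: 5. Place at column 5.
Row 4: attacked by (1,2)→{2,5}; (2,7)→{5,7,9}; (3,5)→{4,5,6}; (5,1)→{1,2}; (6,4)→{2,4,6}; (7,6)→{3,6,9}; (9,9)→{4,9}. Safe: 8. Place at column 8.
Row 8: attacked by (1,2)→{2,9}; (2,7)→{1,7}; (3,5)→{5}; (4,8)→{4,8}; (5,1)→{1,4}; (6,4)→{2,4,6}; (7,6)→{5,6,7}; (9,9)→{8,9}. Safe: 3. Place at column 3.
Columns [2, 7, 5, 8, 1, 4, 6, 3, 9], r−c [-1, -5, -2, -4, 4, 2, 1, 5, 0], r+c [3, 9, 8, 12, 6, 10, 13, 11, 18] are all distinct, so no two queens attack.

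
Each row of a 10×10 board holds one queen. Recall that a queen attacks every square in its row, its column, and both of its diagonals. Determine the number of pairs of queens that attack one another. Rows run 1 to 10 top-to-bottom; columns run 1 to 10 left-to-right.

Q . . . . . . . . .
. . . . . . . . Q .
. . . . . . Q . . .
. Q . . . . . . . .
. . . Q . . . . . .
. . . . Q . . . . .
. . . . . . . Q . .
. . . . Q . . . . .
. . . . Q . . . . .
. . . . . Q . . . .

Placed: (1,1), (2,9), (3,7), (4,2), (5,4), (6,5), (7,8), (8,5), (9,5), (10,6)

6

Same column: (6,5)–(8,5) (column 5); (6,5)–(9,5) (column 5); (8,5)–(9,5) (column 5).
Same diagonal: (2,9)–(6,5) (|2−6| = |9−5| = 4); (5,4)–(6,5) (|5−6| = |4−5| = 1); (9,5)–(10,6) (|9−10| = |5−6| = 1).
Total attacking pairs: 6.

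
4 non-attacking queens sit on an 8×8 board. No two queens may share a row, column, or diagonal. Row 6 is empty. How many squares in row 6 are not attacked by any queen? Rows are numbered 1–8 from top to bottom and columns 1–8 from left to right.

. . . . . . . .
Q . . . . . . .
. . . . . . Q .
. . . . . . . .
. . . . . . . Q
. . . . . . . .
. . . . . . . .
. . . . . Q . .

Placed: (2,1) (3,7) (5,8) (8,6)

2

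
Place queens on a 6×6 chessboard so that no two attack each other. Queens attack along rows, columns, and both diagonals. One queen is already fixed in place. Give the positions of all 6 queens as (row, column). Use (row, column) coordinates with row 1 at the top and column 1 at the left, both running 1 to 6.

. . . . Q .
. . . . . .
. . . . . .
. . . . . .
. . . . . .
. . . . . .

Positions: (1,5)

(1,5) (2,3) (3,1) (4,6) (5,4) (6,2)

Row 2: attacked by (1,5)→{4,5,6}. Safe: 1, 2, 3. Place at column 3.
Row 3: attacked by (1,5)→{3,5}; (2,3)→{2,3,4}. Safe: 1, 6. Place at column 1.
Row 4: attacked by (1,5)→{2,5}; (2,3)→{1,3,5}; (3,1)→{1,2}. Safe: 4, 6. Place at column 6.
Row 5: attacked by (1,5)→{1,5}; (2,3)→{3,6}; (3,1)→{1,3}; (4,6)→{5,6}. Safe: 2, 4. Place at column 4.
Row 6: attacked by (1,5)→{5}; (2,3)→{3}; (3,1)→{1,4}; (4,6)→{4,6}; (5,4)→{3,4,5}. Safe: 2. Place at column 2.
Columns [5, 3, 1, 6, 4, 2], r−c [-4, -1, 2, -2, 1, 4], r+c [6, 5, 4, 10, 9, 8] are all distinct, so no two queens attack.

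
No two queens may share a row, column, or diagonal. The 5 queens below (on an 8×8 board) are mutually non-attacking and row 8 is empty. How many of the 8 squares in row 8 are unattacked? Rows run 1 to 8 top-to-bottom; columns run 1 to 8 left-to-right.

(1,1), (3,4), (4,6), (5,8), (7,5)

2

(1,1) attacks row 8 at column 1 and diagonals 8.
(3,4) attacks row 8 at column 4.
(4,6) attacks row 8 at column 6 and diagonals 2.
(5,8) attacks row 8 at column 8 and diagonals 5.
(7,5) attacks row 8 at column 5 and diagonals 4, 6.
Attacked columns: {1, 2, 4, 5, 6, 8}. Safe: {3, 7}.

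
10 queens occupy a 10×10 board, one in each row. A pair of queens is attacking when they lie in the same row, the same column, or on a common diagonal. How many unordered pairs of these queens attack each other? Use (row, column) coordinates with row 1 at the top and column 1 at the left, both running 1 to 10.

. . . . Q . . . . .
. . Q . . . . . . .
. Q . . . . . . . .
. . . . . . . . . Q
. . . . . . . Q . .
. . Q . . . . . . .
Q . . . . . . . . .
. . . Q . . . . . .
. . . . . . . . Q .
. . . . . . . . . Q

Same column: (2,3)–(6,3) (column 3); (4,10)–(10,10) (column 10).
Same diagonal: (2,3)–(3,2) (|2−3| = |3−2| = 1); (9,9)–(10,10) (|9−10| = |9−10| = 1).
Total attacking pairs: 4.

4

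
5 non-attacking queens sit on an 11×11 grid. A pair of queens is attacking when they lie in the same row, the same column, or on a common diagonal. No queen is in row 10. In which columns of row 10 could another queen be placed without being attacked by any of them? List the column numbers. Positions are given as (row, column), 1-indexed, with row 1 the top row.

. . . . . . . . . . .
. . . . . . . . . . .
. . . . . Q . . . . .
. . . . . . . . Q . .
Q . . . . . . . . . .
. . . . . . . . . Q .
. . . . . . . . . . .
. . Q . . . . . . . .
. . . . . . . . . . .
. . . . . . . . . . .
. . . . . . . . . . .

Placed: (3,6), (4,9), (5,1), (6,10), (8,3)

columns 2, 4, 7, 8, 11

(3,6) attacks row 10 at column 6.
(4,9) attacks row 10 at column 9 and diagonals 3.
(5,1) attacks row 10 at column 1 and diagonals 6.
(6,10) attacks row 10 at column 10 and diagonals 6.
(8,3) attacks row 10 at column 3 and diagonals 1, 5.
Attacked columns: {1, 3, 5, 6, 9, 10}. Safe: {2, 4, 7, 8, 11}.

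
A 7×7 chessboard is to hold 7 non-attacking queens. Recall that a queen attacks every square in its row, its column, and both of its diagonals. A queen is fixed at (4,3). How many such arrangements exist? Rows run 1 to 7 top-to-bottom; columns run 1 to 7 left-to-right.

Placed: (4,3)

4

Branch on row 1: col 1 → 1; col 2 → 1; col 4 → 1; col 5 → 1; col 7 → 0.
Sum: 1 + 1 + 1 + 1 + 0 = 4.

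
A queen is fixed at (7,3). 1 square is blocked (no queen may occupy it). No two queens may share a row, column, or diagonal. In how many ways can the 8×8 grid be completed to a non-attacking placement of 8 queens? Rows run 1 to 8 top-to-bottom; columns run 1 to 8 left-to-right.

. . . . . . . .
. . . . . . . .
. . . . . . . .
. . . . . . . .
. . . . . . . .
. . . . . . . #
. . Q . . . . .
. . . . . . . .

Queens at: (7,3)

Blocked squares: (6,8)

Branch on row 1: col 1 → 0; col 2 → 0; col 4 → 5; col 5 → 3; col 6 → 0; col 7 → 3; col 8 → 1.
Sum: 0 + 0 + 5 + 3 + 0 + 3 + 1 = 12.

12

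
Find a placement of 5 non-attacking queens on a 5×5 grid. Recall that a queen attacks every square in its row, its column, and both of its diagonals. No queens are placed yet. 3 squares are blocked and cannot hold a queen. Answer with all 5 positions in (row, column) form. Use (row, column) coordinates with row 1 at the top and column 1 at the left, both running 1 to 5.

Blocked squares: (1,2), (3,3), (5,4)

(1,3) (2,1) (3,4) (4,2) (5,5)

Row 1: Blocked: 2. Safe: 1, 3, 4, 5. Place at column 3.
Row 2: attacked by (1,3)→{2,3,4}. Safe: 1, 5. Place at column 1.
Row 3: attacked by (1,3)→{1,3,5}; (2,1)→{1,2}. Blocked: 3. Safe: 4. Place at column 4.
Row 4: attacked by (1,3)→{3}; (2,1)→{1,3}; (3,4)→{3,4,5}. Safe: 2. Place at column 2.
Row 5: attacked by (1,3)→{3}; (2,1)→{1,4}; (3,4)→{2,4}; (4,2)→{1,2,3}. Blocked: 4. Safe: 5. Place at column 5.
Columns [3, 1, 4, 2, 5], r−c [-2, 1, -1, 2, 0], r+c [4, 3, 7, 6, 10] are all distinct, so no two queens attack.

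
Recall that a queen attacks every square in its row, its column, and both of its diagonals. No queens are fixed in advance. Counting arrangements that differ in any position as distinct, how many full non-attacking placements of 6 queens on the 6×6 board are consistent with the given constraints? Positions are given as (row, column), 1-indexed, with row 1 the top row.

Branch on row 1: col 1 → 0; col 2 → 1; col 3 → 1; col 4 → 1; col 5 → 1; col 6 → 0.
Sum: 0 + 1 + 1 + 1 + 1 + 0 = 4.
(This is the classic 6-queens count.)

4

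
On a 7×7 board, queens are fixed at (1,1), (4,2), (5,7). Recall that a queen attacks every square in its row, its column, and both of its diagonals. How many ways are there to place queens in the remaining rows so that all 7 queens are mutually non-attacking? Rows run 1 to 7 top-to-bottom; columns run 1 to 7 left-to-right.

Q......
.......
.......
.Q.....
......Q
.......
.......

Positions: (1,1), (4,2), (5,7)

Branch on row 2: col 3 → 0; col 5 → 0; col 6 → 1.
Sum: 0 + 0 + 1 = 1.

1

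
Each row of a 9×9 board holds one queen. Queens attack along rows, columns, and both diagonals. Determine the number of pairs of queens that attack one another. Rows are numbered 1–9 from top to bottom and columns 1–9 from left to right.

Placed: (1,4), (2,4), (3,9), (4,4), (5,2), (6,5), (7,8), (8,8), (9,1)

5

Same column: (1,4)–(2,4) (column 4); (1,4)–(4,4) (column 4); (2,4)–(4,4) (column 4); (7,8)–(8,8) (column 8).
Same diagonal: (4,4)–(8,8) (|4−8| = |4−8| = 4).
Total attacking pairs: 5.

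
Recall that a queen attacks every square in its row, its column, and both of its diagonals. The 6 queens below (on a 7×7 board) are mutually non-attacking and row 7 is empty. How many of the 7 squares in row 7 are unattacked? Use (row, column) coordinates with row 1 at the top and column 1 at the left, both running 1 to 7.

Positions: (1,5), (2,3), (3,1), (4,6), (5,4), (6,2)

1

(1,5) attacks row 7 at column 5.
(2,3) attacks row 7 at column 3.
(3,1) attacks row 7 at column 1 and diagonals 5.
(4,6) attacks row 7 at column 6 and diagonals 3.
(5,4) attacks row 7 at column 4 and diagonals 2, 6.
(6,2) attacks row 7 at column 2 and diagonals 1, 3.
Attacked columns: {1, 2, 3, 4, 5, 6}. Safe: {7}.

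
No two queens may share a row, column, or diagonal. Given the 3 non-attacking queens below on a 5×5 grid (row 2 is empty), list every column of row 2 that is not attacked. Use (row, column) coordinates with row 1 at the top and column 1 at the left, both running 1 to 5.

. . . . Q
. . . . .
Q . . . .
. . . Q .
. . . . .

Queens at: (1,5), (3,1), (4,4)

columns 3

(1,5) attacks row 2 at column 5 and diagonals 4.
(3,1) attacks row 2 at column 1 and diagonals 2.
(4,4) attacks row 2 at column 4 and diagonals 2.
Attacked columns: {1, 2, 4, 5}. Safe: {3}.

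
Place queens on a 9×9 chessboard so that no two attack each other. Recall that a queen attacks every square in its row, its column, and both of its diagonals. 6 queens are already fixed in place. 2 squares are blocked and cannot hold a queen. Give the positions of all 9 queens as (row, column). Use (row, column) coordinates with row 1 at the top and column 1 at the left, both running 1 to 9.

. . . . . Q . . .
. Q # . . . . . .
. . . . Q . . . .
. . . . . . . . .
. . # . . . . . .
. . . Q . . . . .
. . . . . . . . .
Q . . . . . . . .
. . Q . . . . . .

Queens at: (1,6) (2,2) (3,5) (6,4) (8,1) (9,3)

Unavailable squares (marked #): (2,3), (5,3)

Row 4: attacked by (1,6)→{3,6,9}; (2,2)→{2,4}; (3,5)→{4,5,6}; (6,4)→{2,4,6}; (8,1)→{1,5}; (9,3)→{3,8}. Safe: 7. Place at column 7.
Row 5: attacked by (1,6)→{2,6}; (2,2)→{2,5}; (3,5)→{3,5,7}; (4,7)→{6,7,8}; (6,4)→{3,4,5}; (8,1)→{1,4}; (9,3)→{3,7}. Blocked: 3. Safe: 9. Place at column 9.
Row 7: attacked by (1,6)→{6}; (2,2)→{2,7}; (3,5)→{1,5,9}; (4,7)→{4,7}; (5,9)→{7,9}; (6,4)→{3,4,5}; (8,1)→{1,2}; (9,3)→{1,3,5}. Safe: 8. Place at column 8.
Columns [6, 2, 5, 7, 9, 4, 8, 1, 3], r−c [-5, 0, -2, -3, -4, 2, -1, 7, 6], r+c [7, 4, 8, 11, 14, 10, 15, 9, 12] are all distinct, so no two queens attack.

(1,6) (2,2) (3,5) (4,7) (5,9) (6,4) (7,8) (8,1) (9,3)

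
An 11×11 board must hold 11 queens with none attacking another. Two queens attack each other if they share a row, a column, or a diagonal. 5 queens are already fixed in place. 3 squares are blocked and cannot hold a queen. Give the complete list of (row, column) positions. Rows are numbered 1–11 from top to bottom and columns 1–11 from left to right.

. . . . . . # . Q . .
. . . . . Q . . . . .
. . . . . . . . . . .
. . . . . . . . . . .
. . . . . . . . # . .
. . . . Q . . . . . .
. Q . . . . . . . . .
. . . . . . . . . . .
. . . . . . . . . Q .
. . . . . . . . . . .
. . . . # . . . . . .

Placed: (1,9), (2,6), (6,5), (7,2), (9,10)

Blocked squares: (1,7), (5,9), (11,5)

(1,9) (2,6) (3,1) (4,11) (5,8) (6,5) (7,2) (8,4) (9,10) (10,7) (11,3)

Row 3: attacked by (1,9)→{7,9,11}; (2,6)→{5,6,7}; (6,5)→{2,5,8}; (7,2)→{2,6}; (9,10)→{4,10}. Safe: 1, 3. Place at column 1.
Row 4: attacked by (1,9)→{6,9}; (2,6)→{4,6,8}; (3,1)→{1,2}; (6,5)→{3,5,7}; (7,2)→{2,5}; (9,10)→{5,10}. Safe: 11. Place at column 11.
Row 5: attacked by (1,9)→{5,9}; (2,6)→{3,6,9}; (3,1)→{1,3}; (4,11)→{10,11}; (6,5)→{4,5,6}; (7,2)→{2,4}; (9,10)→{6,10}. Blocked: 9. Safe: 7, 8. Place at column 8.
Row 8: attacked by (1,9)→{2,9}; (2,6)→{6}; (3,1)→{1,6}; (4,11)→{7,11}; (5,8)→{5,8,11}; (6,5)→{3,5,7}; (7,2)→{1,2,3}; (9,10)→{9,10,11}. Safe: 4. Place at column 4.
Row 10: attacked by (1,9)→{9}; (2,6)→{6}; (3,1)→{1,8}; (4,11)→{5,11}; (5,8)→{3,8}; (6,5)→{1,5,9}; (7,2)→{2,5}; (8,4)→{2,4,6}; (9,10)→{9,10,11}. Safe: 7. Place at column 7.
Row 11: attacked by (1,9)→{9}; (2,6)→{6}; (3,1)→{1,9}; (4,11)→{4,11}; (5,8)→{2,8}; (6,5)→{5,10}; (7,2)→{2,6}; (8,4)→{1,4,7}; (9,10)→{8,10}; (10,7)→{6,7,8}. Blocked: 5. Safe: 3. Place at column 3.
Columns [9, 6, 1, 11, 8, 5, 2, 4, 10, 7, 3], r−c [-8, -4, 2, -7, -3, 1, 5, 4, -1, 3, 8], r+c [10, 8, 4, 15, 13, 11, 9, 12, 19, 17, 14] are all distinct, so no two queens attack.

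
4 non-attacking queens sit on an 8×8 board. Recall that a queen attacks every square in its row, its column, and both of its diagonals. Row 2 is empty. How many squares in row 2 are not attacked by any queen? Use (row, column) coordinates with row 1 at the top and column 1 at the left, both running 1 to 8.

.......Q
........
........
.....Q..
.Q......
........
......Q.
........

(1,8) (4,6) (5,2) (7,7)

(1,8) attacks row 2 at column 8 and diagonals 7.
(4,6) attacks row 2 at column 6 and diagonals 4, 8.
(5,2) attacks row 2 at column 2 and diagonals 5.
(7,7) attacks row 2 at column 7 and diagonals 2.
Attacked columns: {2, 4, 5, 6, 7, 8}. Safe: {1, 3}.

2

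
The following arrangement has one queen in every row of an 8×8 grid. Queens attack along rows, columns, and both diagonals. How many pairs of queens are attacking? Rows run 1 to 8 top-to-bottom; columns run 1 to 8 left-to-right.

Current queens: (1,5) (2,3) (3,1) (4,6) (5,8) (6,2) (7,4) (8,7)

All columns are distinct and no two queens satisfy |Δrow| = |Δcol|, so no pair attacks.

0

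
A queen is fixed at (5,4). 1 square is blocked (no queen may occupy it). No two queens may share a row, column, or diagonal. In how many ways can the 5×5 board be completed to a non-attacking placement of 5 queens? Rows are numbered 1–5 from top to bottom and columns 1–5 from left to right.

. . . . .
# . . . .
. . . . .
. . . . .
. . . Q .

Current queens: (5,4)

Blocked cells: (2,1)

2

Branch on row 1: col 1 → 1; col 2 → 1; col 3 → 0; col 5 → 0.
Sum: 1 + 1 + 0 + 0 = 2.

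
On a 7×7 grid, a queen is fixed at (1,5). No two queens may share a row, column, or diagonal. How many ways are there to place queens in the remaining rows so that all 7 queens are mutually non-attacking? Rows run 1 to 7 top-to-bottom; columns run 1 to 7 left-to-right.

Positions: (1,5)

6

Branch on row 2: col 1 → 2; col 2 → 1; col 3 → 1; col 7 → 2.
Sum: 2 + 1 + 1 + 2 = 6.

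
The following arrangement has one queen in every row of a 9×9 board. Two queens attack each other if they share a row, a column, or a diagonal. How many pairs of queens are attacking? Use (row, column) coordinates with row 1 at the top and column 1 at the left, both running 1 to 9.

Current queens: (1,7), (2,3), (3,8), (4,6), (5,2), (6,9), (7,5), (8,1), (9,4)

All columns are distinct and no two queens satisfy |Δrow| = |Δcol|, so no pair attacks.

0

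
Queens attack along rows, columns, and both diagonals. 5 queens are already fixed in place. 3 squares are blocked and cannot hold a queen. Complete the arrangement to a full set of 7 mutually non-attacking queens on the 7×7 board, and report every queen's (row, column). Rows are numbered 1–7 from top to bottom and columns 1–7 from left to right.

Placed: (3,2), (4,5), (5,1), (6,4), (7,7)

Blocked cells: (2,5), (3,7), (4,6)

(1,3) (2,6) (3,2) (4,5) (5,1) (6,4) (7,7)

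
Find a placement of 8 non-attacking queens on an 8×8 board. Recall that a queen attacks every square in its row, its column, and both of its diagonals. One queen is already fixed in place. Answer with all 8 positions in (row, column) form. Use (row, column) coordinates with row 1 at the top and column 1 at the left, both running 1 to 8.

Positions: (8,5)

Row 1: attacked by (8,5)→{5}. Safe: 1, 2, 3, 4, 6, 7, 8. Place at column 1.
Row 2: attacked by (1,1)→{1,2}; (8,5)→{5}. Safe: 3, 4, 6, 7, 8. Place at column 6.
Row 3: attacked by (1,1)→{1,3}; (2,6)→{5,6,7}; (8,5)→{5}. Safe: 2, 4, 8. Place at column 8.
Row 4: attacked by (1,1)→{1,4}; (2,6)→{4,6,8}; (3,8)→{7,8}; (8,5)→{1,5}. Safe: 2, 3. Place at column 3.
Row 5: attacked by (1,1)→{1,5}; (2,6)→{3,6}; (3,8)→{6,8}; (4,3)→{2,3,4}; (8,5)→{2,5,8}. Safe: 7. Place at column 7.
Row 6: attacked by (1,1)→{1,6}; (2,6)→{2,6}; (3,8)→{5,8}; (4,3)→{1,3,5}; (5,7)→{6,7,8}; (8,5)→{3,5,7}. Safe: 4. Place at column 4.
Row 7: attacked by (1,1)→{1,7}; (2,6)→{1,6}; (3,8)→{4,8}; (4,3)→{3,6}; (5,7)→{5,7}; (6,4)→{3,4,5}; (8,5)→{4,5,6}. Safe: 2. Place at column 2.
Columns [1, 6, 8, 3, 7, 4, 2, 5], r−c [0, -4, -5, 1, -2, 2, 5, 3], r+c [2, 8, 11, 7, 12, 10, 9, 13] are all distinct, so no two queens attack.

(1,1) (2,6) (3,8) (4,3) (5,7) (6,4) (7,2) (8,5)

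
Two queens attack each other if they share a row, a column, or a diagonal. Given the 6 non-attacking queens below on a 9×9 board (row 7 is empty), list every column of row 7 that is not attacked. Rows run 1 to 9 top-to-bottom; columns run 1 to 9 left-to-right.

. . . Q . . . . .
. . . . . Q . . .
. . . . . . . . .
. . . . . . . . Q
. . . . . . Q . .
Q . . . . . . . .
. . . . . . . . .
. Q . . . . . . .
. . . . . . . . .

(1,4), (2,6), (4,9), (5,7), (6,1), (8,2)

(1,4) attacks row 7 at column 4.
(2,6) attacks row 7 at column 6 and diagonals 1.
(4,9) attacks row 7 at column 9 and diagonals 6.
(5,7) attacks row 7 at column 7 and diagonals 5, 9.
(6,1) attacks row 7 at column 1 and diagonals 2.
(8,2) attacks row 7 at column 2 and diagonals 1, 3.
Attacked columns: {1, 2, 3, 4, 5, 6, 7, 9}. Safe: {8}.

columns 8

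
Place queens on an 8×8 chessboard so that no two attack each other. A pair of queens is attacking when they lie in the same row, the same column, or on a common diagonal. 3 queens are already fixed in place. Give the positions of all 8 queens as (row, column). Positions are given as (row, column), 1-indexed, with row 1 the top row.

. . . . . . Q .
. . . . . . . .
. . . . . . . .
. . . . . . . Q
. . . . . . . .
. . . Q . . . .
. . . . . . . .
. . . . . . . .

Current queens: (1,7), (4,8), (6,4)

Row 2: attacked by (1,7)→{6,7,8}; (4,8)→{6,8}; (6,4)→{4,8}. Safe: 1, 2, 3, 5. Place at column 1.
Row 3: attacked by (1,7)→{5,7}; (2,1)→{1,2}; (4,8)→{7,8}; (6,4)→{1,4,7}. Safe: 3, 6. Place at column 3.
Row 5: attacked by (1,7)→{3,7}; (2,1)→{1,4}; (3,3)→{1,3,5}; (4,8)→{7,8}; (6,4)→{3,4,5}. Safe: 2, 6. Place at column 6.
Row 7: attacked by (1,7)→{1,7}; (2,1)→{1,6}; (3,3)→{3,7}; (4,8)→{5,8}; (5,6)→{4,6,8}; (6,4)→{3,4,5}. Safe: 2. Place at column 2.
Row 8: attacked by (1,7)→{7}; (2,1)→{1,7}; (3,3)→{3,8}; (4,8)→{4,8}; (5,6)→{3,6}; (6,4)→{2,4,6}; (7,2)→{1,2,3}. Safe: 5. Place at column 5.
Columns [7, 1, 3, 8, 6, 4, 2, 5], r−c [-6, 1, 0, -4, -1, 2, 5, 3], r+c [8, 3, 6, 12, 11, 10, 9, 13] are all distinct, so no two queens attack.

(1,7) (2,1) (3,3) (4,8) (5,6) (6,4) (7,2) (8,5)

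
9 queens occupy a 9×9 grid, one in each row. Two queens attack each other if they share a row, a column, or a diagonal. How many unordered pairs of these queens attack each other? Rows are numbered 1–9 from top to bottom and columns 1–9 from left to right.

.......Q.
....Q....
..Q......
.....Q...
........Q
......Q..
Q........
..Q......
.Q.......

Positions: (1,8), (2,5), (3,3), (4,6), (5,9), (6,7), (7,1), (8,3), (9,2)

Same column: (3,3)–(8,3) (column 3).
Same diagonal: (8,3)–(9,2) (|8−9| = |3−2| = 1).
Total attacking pairs: 2.

2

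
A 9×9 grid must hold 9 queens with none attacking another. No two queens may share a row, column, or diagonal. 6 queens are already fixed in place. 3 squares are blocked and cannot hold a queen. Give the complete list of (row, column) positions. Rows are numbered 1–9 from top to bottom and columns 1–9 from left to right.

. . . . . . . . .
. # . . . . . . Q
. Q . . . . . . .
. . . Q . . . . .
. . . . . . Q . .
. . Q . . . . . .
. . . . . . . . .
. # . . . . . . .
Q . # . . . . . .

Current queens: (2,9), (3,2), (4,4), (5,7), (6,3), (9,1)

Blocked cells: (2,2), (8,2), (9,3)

(1,5) (2,9) (3,2) (4,4) (5,7) (6,3) (7,8) (8,6) (9,1)

Row 1: attacked by (2,9)→{8,9}; (3,2)→{2,4}; (4,4)→{1,4,7}; (5,7)→{3,7}; (6,3)→{3,8}; (9,1)→{1,9}. Safe: 5, 6. Place at column 5.
Row 7: attacked by (1,5)→{5}; (2,9)→{4,9}; (3,2)→{2,6}; (4,4)→{1,4,7}; (5,7)→{5,7,9}; (6,3)→{2,3,4}; (9,1)→{1,3}. Safe: 8. Place at column 8.
Row 8: attacked by (1,5)→{5}; (2,9)→{3,9}; (3,2)→{2,7}; (4,4)→{4,8}; (5,7)→{4,7}; (6,3)→{1,3,5}; (7,8)→{7,8,9}; (9,1)→{1,2}. Blocked: 2. Safe: 6. Place at column 6.
Columns [5, 9, 2, 4, 7, 3, 8, 6, 1], r−c [-4, -7, 1, 0, -2, 3, -1, 2, 8], r+c [6, 11, 5, 8, 12, 9, 15, 14, 10] are all distinct, so no two queens attack.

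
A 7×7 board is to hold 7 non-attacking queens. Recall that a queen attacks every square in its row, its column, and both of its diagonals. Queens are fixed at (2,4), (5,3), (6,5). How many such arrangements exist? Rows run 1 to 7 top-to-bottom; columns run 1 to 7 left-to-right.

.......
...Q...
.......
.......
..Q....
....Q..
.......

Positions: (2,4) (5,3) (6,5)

2

Branch on row 1: col 1 → 0; col 2 → 1; col 6 → 1.
Sum: 0 + 1 + 1 = 2.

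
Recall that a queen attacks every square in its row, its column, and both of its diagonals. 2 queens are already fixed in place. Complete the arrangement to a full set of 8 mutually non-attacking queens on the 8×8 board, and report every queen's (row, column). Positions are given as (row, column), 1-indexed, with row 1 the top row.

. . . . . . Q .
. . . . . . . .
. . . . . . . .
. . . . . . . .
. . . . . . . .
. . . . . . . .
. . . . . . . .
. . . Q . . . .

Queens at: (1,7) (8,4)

Row 2: attacked by (1,7)→{6,7,8}; (8,4)→{4}. Safe: 1, 2, 3, 5. Place at column 5.
Row 3: attacked by (1,7)→{5,7}; (2,5)→{4,5,6}; (8,4)→{4}. Safe: 1, 2, 3, 8. Place at column 3.
Row 4: attacked by (1,7)→{4,7}; (2,5)→{3,5,7}; (3,3)→{2,3,4}; (8,4)→{4,8}. Safe: 1, 6. Place at column 1.
Row 5: attacked by (1,7)→{3,7}; (2,5)→{2,5,8}; (3,3)→{1,3,5}; (4,1)→{1,2}; (8,4)→{1,4,7}. Safe: 6. Place at column 6.
Row 6: attacked by (1,7)→{2,7}; (2,5)→{1,5}; (3,3)→{3,6}; (4,1)→{1,3}; (5,6)→{5,6,7}; (8,4)→{2,4,6}. Safe: 8. Place at column 8.
Row 7: attacked by (1,7)→{1,7}; (2,5)→{5}; (3,3)→{3,7}; (4,1)→{1,4}; (5,6)→{4,6,8}; (6,8)→{7,8}; (8,4)→{3,4,5}. Safe: 2. Place at column 2.
Columns [7, 5, 3, 1, 6, 8, 2, 4], r−c [-6, -3, 0, 3, -1, -2, 5, 4], r+c [8, 7, 6, 5, 11, 14, 9, 12] are all distinct, so no two queens attack.

(1,7) (2,5) (3,3) (4,1) (5,6) (6,8) (7,2) (8,4)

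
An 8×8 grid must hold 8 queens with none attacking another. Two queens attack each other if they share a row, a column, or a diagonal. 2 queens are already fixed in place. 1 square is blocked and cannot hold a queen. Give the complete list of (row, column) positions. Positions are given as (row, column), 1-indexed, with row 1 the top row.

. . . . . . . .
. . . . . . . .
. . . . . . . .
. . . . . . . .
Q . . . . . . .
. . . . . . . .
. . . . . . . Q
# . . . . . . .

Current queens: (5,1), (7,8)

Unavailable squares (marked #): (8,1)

(1,7) (2,2) (3,6) (4,3) (5,1) (6,4) (7,8) (8,5)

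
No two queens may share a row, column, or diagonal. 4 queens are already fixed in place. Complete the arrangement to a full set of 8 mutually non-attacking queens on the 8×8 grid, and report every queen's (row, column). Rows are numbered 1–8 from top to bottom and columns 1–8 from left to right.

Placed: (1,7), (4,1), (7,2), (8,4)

(1,7) (2,5) (3,3) (4,1) (5,6) (6,8) (7,2) (8,4)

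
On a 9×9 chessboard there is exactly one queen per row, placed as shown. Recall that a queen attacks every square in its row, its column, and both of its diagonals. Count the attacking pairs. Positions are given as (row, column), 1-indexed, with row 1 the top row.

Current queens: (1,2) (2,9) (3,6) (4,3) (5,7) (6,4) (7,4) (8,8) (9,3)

4

Same column: (4,3)–(9,3) (column 3); (6,4)–(7,4) (column 4).
Same diagonal: (2,9)–(7,4) (|2−7| = |9−4| = 5); (5,7)–(9,3) (|5−9| = |7−3| = 4).
Total attacking pairs: 4.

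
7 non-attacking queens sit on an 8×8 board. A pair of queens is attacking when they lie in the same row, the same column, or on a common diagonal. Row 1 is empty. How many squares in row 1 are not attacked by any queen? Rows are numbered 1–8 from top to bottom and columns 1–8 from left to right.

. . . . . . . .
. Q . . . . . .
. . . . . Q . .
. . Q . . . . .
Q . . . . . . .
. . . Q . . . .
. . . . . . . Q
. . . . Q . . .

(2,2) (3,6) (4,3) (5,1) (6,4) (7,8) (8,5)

(2,2) attacks row 1 at column 2 and diagonals 1, 3.
(3,6) attacks row 1 at column 6 and diagonals 4, 8.
(4,3) attacks row 1 at column 3 and diagonals 6.
(5,1) attacks row 1 at column 1 and diagonals 5.
(6,4) attacks row 1 at column 4.
(7,8) attacks row 1 at column 8 and diagonals 2.
(8,5) attacks row 1 at column 5.
Attacked columns: {1, 2, 3, 4, 5, 6, 8}. Safe: {7}.

1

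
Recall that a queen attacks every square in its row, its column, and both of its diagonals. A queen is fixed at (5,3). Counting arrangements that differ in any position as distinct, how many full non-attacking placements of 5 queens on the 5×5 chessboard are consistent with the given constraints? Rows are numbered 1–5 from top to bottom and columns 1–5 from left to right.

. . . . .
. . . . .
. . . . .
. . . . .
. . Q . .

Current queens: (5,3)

2

Branch on row 1: col 1 → 1; col 2 → 0; col 4 → 0; col 5 → 1.
Sum: 1 + 0 + 0 + 1 = 2.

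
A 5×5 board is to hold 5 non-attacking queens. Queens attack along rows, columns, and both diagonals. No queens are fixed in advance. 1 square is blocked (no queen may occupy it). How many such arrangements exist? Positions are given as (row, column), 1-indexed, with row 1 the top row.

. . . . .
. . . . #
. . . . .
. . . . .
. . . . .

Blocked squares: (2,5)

Branch on row 1: col 1 → 2; col 2 → 1; col 3 → 1; col 4 → 2; col 5 → 2.
Sum: 2 + 1 + 1 + 2 + 2 = 8.

8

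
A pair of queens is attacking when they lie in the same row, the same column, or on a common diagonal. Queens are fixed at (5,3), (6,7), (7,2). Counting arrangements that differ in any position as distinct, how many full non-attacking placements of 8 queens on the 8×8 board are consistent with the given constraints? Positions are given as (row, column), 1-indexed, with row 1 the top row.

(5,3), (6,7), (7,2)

2

Branch on row 1: col 1 → 1; col 4 → 0; col 5 → 1; col 6 → 0.
Sum: 1 + 0 + 1 + 0 = 2.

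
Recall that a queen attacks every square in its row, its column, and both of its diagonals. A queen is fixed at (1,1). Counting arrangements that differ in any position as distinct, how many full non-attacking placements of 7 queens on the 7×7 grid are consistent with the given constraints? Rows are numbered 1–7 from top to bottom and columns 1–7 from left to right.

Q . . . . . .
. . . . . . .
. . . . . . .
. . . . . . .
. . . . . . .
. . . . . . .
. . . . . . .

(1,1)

4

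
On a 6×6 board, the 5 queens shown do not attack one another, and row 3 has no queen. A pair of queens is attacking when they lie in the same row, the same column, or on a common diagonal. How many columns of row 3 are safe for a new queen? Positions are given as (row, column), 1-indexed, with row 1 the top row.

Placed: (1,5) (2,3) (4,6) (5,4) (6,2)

1

(1,5) attacks row 3 at column 5 and diagonals 3.
(2,3) attacks row 3 at column 3 and diagonals 2, 4.
(4,6) attacks row 3 at column 6 and diagonals 5.
(5,4) attacks row 3 at column 4 and diagonals 2, 6.
(6,2) attacks row 3 at column 2 and diagonals 5.
Attacked columns: {2, 3, 4, 5, 6}. Safe: {1}.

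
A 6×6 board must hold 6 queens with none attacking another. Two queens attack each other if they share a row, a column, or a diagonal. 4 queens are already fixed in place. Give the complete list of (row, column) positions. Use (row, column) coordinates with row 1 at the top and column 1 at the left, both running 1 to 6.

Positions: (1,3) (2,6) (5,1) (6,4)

(1,3) (2,6) (3,2) (4,5) (5,1) (6,4)

Row 3: attacked by (1,3)→{1,3,5}; (2,6)→{5,6}; (5,1)→{1,3}; (6,4)→{1,4}. Safe: 2. Place at column 2.
Row 4: attacked by (1,3)→{3,6}; (2,6)→{4,6}; (3,2)→{1,2,3}; (5,1)→{1,2}; (6,4)→{2,4,6}. Safe: 5. Place at column 5.
Columns [3, 6, 2, 5, 1, 4], r−c [-2, -4, 1, -1, 4, 2], r+c [4, 8, 5, 9, 6, 10] are all distinct, so no two queens attack.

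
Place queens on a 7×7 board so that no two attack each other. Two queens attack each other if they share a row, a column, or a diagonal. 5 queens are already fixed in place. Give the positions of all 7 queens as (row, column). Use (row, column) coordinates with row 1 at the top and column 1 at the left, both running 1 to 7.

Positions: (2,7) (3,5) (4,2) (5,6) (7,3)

(1,4) (2,7) (3,5) (4,2) (5,6) (6,1) (7,3)

Row 1: attacked by (2,7)→{6,7}; (3,5)→{3,5,7}; (4,2)→{2,5}; (5,6)→{2,6}; (7,3)→{3}. Safe: 1, 4. Place at column 4.
Row 6: attacked by (1,4)→{4}; (2,7)→{3,7}; (3,5)→{2,5}; (4,2)→{2,4}; (5,6)→{5,6,7}; (7,3)→{2,3,4}. Safe: 1. Place at column 1.
Columns [4, 7, 5, 2, 6, 1, 3], r−c [-3, -5, -2, 2, -1, 5, 4], r+c [5, 9, 8, 6, 11, 7, 10] are all distinct, so no two queens attack.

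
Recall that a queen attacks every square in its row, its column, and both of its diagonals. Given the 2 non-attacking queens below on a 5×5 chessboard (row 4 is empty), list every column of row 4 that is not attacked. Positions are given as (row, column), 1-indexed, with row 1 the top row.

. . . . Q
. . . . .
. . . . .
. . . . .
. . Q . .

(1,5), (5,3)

columns 1

(1,5) attacks row 4 at column 5 and diagonals 2.
(5,3) attacks row 4 at column 3 and diagonals 2, 4.
Attacked columns: {2, 3, 4, 5}. Safe: {1}.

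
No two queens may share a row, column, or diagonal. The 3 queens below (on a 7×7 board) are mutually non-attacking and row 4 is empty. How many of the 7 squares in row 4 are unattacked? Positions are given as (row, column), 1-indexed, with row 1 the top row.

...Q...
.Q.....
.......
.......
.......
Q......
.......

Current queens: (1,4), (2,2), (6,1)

(1,4) attacks row 4 at column 4 and diagonals 1, 7.
(2,2) attacks row 4 at column 2 and diagonals 4.
(6,1) attacks row 4 at column 1 and diagonals 3.
Attacked columns: {1, 2, 3, 4, 7}. Safe: {5, 6}.

2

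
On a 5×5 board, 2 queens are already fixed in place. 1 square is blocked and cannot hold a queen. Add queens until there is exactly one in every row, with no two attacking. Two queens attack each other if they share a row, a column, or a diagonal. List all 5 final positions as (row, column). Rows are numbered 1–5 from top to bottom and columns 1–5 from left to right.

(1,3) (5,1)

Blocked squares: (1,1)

Row 2: attacked by (1,3)→{2,3,4}; (5,1)→{1,4}. Safe: 5. Place at column 5.
Row 3: attacked by (1,3)→{1,3,5}; (2,5)→{4,5}; (5,1)→{1,3}. Safe: 2. Place at column 2.
Row 4: attacked by (1,3)→{3}; (2,5)→{3,5}; (3,2)→{1,2,3}; (5,1)→{1,2}. Safe: 4. Place at column 4.
Columns [3, 5, 2, 4, 1], r−c [-2, -3, 1, 0, 4], r+c [4, 7, 5, 8, 6] are all distinct, so no two queens attack.

(1,3) (2,5) (3,2) (4,4) (5,1)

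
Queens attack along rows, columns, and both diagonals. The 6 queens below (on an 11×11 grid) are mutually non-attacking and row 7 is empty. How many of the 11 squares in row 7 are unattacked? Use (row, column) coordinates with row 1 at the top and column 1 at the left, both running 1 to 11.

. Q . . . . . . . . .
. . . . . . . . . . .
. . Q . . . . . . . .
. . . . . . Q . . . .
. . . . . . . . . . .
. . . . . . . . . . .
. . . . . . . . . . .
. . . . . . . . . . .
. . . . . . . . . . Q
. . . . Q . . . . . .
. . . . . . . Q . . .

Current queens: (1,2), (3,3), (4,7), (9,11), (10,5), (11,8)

2

(1,2) attacks row 7 at column 2 and diagonals 8.
(3,3) attacks row 7 at column 3 and diagonals 7.
(4,7) attacks row 7 at column 7 and diagonals 4, 10.
(9,11) attacks row 7 at column 11 and diagonals 9.
(10,5) attacks row 7 at column 5 and diagonals 2, 8.
(11,8) attacks row 7 at column 8 and diagonals 4.
Attacked columns: {2, 3, 4, 5, 7, 8, 9, 10, 11}. Safe: {1, 6}.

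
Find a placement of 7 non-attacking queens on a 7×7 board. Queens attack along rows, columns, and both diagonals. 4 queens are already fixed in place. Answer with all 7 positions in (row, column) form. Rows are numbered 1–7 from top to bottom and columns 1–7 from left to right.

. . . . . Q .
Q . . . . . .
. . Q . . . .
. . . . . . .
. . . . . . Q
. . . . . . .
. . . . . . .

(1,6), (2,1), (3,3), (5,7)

(1,6) (2,1) (3,3) (4,5) (5,7) (6,2) (7,4)

Row 4: attacked by (1,6)→{3,6}; (2,1)→{1,3}; (3,3)→{2,3,4}; (5,7)→{6,7}. Safe: 5. Place at column 5.
Row 6: attacked by (1,6)→{1,6}; (2,1)→{1,5}; (3,3)→{3,6}; (4,5)→{3,5,7}; (5,7)→{6,7}. Safe: 2, 4. Place at column 2.
Row 7: attacked by (1,6)→{6}; (2,1)→{1,6}; (3,3)→{3,7}; (4,5)→{2,5}; (5,7)→{5,7}; (6,2)→{1,2,3}. Safe: 4. Place at column 4.
Columns [6, 1, 3, 5, 7, 2, 4], r−c [-5, 1, 0, -1, -2, 4, 3], r+c [7, 3, 6, 9, 12, 8, 11] are all distinct, so no two queens attack.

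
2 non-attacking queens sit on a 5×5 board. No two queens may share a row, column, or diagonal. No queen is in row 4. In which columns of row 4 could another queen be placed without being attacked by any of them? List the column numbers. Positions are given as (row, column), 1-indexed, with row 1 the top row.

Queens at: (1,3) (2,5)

(1,3) attacks row 4 at column 3.
(2,5) attacks row 4 at column 5 and diagonals 3.
Attacked columns: {3, 5}. Safe: {1, 2, 4}.

columns 1, 2, 4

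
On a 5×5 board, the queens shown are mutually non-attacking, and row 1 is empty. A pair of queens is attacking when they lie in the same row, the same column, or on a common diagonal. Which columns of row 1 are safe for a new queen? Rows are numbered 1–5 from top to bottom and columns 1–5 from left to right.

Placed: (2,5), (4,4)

columns 2, 3

(2,5) attacks row 1 at column 5 and diagonals 4.
(4,4) attacks row 1 at column 4 and diagonals 1.
Attacked columns: {1, 4, 5}. Safe: {2, 3}.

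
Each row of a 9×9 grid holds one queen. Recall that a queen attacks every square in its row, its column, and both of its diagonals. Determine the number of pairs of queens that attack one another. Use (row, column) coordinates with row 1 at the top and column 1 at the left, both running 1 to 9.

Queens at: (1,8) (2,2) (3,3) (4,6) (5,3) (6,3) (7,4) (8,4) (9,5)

Same column: (3,3)–(5,3) (column 3); (3,3)–(6,3) (column 3); (5,3)–(6,3) (column 3); (7,4)–(8,4) (column 4).
Same diagonal: (1,8)–(6,3) (|1−6| = |8−3| = 5); (2,2)–(3,3) (|2−3| = |2−3| = 1); (6,3)–(7,4) (|6−7| = |3−4| = 1); (8,4)–(9,5) (|8−9| = |4−5| = 1).
Total attacking pairs: 8.

8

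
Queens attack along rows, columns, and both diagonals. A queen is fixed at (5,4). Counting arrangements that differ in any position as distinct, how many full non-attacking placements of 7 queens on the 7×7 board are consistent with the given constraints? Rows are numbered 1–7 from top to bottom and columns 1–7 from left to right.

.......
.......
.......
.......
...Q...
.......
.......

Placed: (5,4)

4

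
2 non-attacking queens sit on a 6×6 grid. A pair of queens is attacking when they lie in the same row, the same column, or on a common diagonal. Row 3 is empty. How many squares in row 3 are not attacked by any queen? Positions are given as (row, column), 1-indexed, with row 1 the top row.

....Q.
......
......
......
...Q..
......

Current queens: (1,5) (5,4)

1

(1,5) attacks row 3 at column 5 and diagonals 3.
(5,4) attacks row 3 at column 4 and diagonals 2, 6.
Attacked columns: {2, 3, 4, 5, 6}. Safe: {1}.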